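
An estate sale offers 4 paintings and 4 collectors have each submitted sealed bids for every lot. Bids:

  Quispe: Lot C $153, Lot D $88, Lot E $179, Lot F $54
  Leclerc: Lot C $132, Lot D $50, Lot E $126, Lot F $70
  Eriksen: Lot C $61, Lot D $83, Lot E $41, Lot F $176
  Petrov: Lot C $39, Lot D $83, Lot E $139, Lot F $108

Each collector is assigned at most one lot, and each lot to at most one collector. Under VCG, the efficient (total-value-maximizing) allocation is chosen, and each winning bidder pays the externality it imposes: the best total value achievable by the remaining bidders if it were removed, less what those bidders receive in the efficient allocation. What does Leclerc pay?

Leclerc pays $30.

Efficient allocation: Quispe→Lot E ($179), Leclerc→Lot C ($132), Eriksen→Lot F ($176), Petrov→Lot D ($83); total welfare W = $570.
Leclerc receives Lot C at value $132, so the others get W − 132 = $438.
Without Leclerc: best allocation of the remaining 3 bidders over all 4 lots is Quispe→Lot C ($153), Eriksen→Lot F ($176), Petrov→Lot E ($139), total $468.
VCG payment = (others' best without Leclerc) − (others' welfare with Leclerc) = 468 − 438 = $30.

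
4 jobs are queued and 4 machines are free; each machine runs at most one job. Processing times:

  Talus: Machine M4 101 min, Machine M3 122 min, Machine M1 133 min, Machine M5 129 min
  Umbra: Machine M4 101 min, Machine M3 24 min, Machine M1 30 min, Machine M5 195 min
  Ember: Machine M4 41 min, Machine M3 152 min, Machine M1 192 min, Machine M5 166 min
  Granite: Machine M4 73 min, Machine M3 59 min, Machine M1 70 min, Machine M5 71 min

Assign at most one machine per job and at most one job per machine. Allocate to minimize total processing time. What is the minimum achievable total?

Minimum total: 259 min

Optimal: Talus→Machine M5 (129 min), Umbra→Machine M1 (30 min), Ember→Machine M4 (41 min), Granite→Machine M3 (59 min) — total 129+30+41+59 = 259 min.
Column-greedy (each machine in turn goes to its cheapest remaining job) gives 264 min, worse by 5.
Next-best assignment: Talus→Machine M3, Umbra→Machine M1, Ember→Machine M4, Granite→Machine M5 = 264 min.
Every other assignment is strictly worse.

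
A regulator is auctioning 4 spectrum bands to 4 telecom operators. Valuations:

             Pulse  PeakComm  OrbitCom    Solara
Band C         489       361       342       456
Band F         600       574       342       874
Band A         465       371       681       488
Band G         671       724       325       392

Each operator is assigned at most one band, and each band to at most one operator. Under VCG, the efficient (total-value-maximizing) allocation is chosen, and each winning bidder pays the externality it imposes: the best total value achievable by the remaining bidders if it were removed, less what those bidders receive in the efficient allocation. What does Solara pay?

Efficient allocation: Pulse→Band C ($489M), PeakComm→Band G ($724M), OrbitCom→Band A ($681M), Solara→Band F ($874M); total welfare W = $2768M.
Solara receives Band F at value $874M, so the others get W − 874 = $1894M.
Without Solara: best allocation of the remaining 3 bidders over all 4 bands is Pulse→Band F ($600M), PeakComm→Band G ($724M), OrbitCom→Band A ($681M), total $2005M.
VCG payment = (others' best without Solara) − (others' welfare with Solara) = 2005 − 1894 = $111M.

Solara pays $111M.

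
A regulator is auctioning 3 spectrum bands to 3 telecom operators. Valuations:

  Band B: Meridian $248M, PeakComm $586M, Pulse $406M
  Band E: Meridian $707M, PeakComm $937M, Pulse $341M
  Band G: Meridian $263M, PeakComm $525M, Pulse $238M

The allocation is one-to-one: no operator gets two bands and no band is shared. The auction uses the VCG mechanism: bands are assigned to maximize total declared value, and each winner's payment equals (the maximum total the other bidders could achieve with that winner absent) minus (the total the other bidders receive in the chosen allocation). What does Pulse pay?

Pulse pays $61M.

Efficient allocation: Meridian→Band E ($707M), PeakComm→Band G ($525M), Pulse→Band B ($406M); total welfare W = $1638M.
Pulse receives Band B at value $406M, so the others get W − 406 = $1232M.
Without Pulse: best allocation of the remaining 2 bidders over all 3 bands is Meridian→Band E ($707M), PeakComm→Band B ($586M), total $1293M.
VCG payment = (others' best without Pulse) − (others' welfare with Pulse) = 1293 − 1232 = $61M.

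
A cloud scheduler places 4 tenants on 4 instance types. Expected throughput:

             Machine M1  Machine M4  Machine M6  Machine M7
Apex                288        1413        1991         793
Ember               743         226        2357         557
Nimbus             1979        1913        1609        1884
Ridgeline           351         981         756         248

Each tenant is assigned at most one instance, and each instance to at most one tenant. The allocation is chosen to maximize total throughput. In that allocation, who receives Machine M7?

Treat this as an assignment problem: match each tenant to one instance.
Optimal: Apex→Machine M7 (793 ops/s), Ember→Machine M6 (2357 ops/s), Nimbus→Machine M1 (1979 ops/s), Ridgeline→Machine M4 (981 ops/s) — total 793+2357+1979+981 = 6110 ops/s.
Row-greedy (each tenant in turn takes its best remaining instance) gives 4895 ops/s, worse by 1215.
Next-best assignment: Apex→Machine M4, Ember→Machine M6, Nimbus→Machine M7, Ridgeline→Machine M1 = 6005 ops/s.
Apex's own top instance is Machine M6 (1991 ops/s), but forcing Apex→Machine M6 and reassigning the rest optimally gives only 5599 ops/s — worse by 511.

Apex receives Machine M7.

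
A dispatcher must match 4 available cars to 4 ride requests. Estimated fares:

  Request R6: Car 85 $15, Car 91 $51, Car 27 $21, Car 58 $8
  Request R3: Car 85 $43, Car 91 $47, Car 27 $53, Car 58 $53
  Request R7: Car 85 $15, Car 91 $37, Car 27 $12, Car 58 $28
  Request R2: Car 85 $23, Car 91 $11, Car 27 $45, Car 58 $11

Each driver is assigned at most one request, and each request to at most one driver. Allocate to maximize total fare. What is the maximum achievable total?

Maximum total: $167

Optimal: Car 85→Request R3 ($43), Car 91→Request R6 ($51), Car 27→Request R2 ($45), Car 58→Request R7 ($28) — total 43+51+45+28 = $167.
Max-entry greedy (repeatedly take the single best remaining cell) gives $155, worse by 12.
Swapping Car 27↔Car 85 (Car 27→Request R3 $53, Car 85→Request R2 $23) loses 12.
Checked against all permutations: $167 is optimal.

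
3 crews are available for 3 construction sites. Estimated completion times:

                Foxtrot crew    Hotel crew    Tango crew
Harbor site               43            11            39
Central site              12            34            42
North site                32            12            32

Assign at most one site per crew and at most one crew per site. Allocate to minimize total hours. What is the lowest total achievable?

Optimal: Foxtrot crew→Central site (12 hours), Hotel crew→Harbor site (11 hours), Tango crew→North site (32 hours) — total 12+11+32 = 55 hours.
Next-best assignment: Foxtrot crew→Central site, Hotel crew→North site, Tango crew→Harbor site = 63 hours.
Swapping Foxtrot crew↔Tango crew (Foxtrot crew→North site 32 hours, Tango crew→Central site 42 hours) adds 30.
Checked against all permutations: 55 hours is optimal.

Minimum total: 55 hours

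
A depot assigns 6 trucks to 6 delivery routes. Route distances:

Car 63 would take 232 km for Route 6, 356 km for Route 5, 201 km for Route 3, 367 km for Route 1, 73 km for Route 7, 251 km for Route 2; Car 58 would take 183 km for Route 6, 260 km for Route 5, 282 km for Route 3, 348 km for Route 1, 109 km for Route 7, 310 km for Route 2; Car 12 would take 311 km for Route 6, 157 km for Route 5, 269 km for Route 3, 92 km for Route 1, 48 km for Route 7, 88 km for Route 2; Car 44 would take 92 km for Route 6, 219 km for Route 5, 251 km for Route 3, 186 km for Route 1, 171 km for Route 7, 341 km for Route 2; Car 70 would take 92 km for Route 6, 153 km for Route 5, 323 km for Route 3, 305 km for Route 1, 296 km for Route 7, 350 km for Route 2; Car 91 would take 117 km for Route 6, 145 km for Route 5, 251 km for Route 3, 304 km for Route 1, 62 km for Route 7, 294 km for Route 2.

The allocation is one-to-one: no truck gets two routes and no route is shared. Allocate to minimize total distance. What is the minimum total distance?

Min total: 821 km

This is a one-to-one assignment (minimum-cost bipartite matching).
Optimal: Car 63→Route 3 (201 km), Car 58→Route 7 (109 km), Car 12→Route 2 (88 km), Car 44→Route 1 (186 km), Car 70→Route 6 (92 km), Car 91→Route 5 (145 km) — total 201+109+88+186+92+145 = 821 km.
Row-greedy (each truck in turn takes its cheapest remaining route) gives 934 km, worse by 113.
Next-best assignment: Car 63→Route 3, Car 58→Route 7, Car 12→Route 2, Car 44→Route 1, Car 70→Route 5, Car 91→Route 6 = 854 km.
Every other assignment is strictly worse.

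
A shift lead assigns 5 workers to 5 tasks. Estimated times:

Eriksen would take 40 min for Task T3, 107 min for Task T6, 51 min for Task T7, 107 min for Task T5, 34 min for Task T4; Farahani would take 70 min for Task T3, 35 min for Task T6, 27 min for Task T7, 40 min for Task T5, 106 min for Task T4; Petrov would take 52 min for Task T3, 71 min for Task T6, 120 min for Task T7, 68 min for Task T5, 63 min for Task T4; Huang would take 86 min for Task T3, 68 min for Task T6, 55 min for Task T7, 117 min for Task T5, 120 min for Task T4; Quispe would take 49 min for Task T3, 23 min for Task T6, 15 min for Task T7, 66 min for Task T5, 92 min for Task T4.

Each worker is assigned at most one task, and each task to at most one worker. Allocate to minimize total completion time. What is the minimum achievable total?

Minimum total: 204 min

Optimal: Eriksen→Task T4 (34 min), Farahani→Task T5 (40 min), Petrov→Task T3 (52 min), Huang→Task T7 (55 min), Quispe→Task T6 (23 min) — total 34+40+52+55+23 = 204 min.
Column-greedy (each task in turn goes to its cheapest remaining worker) gives 278 min, worse by 74.
Next-best assignment: Eriksen→Task T4, Farahani→Task T5, Petrov→Task T3, Huang→Task T6, Quispe→Task T7 = 209 min.
Checked against all permutations: 204 min is optimal.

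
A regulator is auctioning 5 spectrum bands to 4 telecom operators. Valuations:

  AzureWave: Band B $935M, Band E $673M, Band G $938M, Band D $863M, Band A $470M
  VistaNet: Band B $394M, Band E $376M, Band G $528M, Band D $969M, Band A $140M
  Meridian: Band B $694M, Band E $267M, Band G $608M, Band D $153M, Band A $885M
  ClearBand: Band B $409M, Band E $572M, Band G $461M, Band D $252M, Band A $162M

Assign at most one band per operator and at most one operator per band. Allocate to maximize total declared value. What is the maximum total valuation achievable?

This is a one-to-one assignment (maximum-weight bipartite matching).
Optimal: AzureWave→Band G ($938M), VistaNet→Band D ($969M), Meridian→Band A ($885M), ClearBand→Band E ($572M) — total 938+969+885+572 = $3364M.
Column-greedy (each band in turn goes to its best remaining operator) gives $3084M, worse by 280.
Next-best assignment: AzureWave→Band B, VistaNet→Band D, Meridian→Band A, ClearBand→Band E = $3361M.
No other one-to-one assignment exceeds $3364M.

Max total: $3364M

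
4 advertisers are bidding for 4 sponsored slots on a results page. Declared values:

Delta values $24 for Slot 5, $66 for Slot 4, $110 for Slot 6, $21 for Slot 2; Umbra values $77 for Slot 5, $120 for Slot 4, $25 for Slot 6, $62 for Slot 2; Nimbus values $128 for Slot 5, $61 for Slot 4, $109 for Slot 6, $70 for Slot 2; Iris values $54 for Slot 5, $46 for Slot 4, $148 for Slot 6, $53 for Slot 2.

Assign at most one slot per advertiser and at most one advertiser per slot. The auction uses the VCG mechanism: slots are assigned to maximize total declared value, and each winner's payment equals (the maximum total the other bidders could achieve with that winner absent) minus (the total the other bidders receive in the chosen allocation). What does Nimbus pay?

Efficient allocation: Delta→Slot 2 ($21), Umbra→Slot 4 ($120), Nimbus→Slot 5 ($128), Iris→Slot 6 ($148); total welfare W = $417.
Nimbus receives Slot 5 at value $128, so the others get W − 128 = $289.
Without Nimbus: best allocation of the remaining 3 bidders over all 4 slots is Delta→Slot 5 ($24), Umbra→Slot 4 ($120), Iris→Slot 6 ($148), total $292.
VCG payment = (others' best without Nimbus) − (others' welfare with Nimbus) = 292 − 289 = $3.

Nimbus pays $3.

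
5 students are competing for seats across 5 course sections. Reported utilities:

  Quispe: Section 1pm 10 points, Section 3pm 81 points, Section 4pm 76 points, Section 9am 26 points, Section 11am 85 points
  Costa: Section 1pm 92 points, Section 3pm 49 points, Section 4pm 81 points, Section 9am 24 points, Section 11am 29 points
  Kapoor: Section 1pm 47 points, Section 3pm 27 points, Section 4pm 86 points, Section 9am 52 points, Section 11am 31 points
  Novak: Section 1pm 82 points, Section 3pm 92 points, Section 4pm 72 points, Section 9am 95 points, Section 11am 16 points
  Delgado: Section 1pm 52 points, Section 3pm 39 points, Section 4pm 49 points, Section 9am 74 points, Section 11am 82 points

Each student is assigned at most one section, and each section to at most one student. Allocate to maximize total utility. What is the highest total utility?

Optimal: Quispe→Section 3pm (81 points), Costa→Section 1pm (92 points), Kapoor→Section 4pm (86 points), Novak→Section 9am (95 points), Delgado→Section 11am (82 points) — total 81+92+86+95+82 = 436 points.
Max-entry greedy (repeatedly take the single best remaining cell) gives 397 points, worse by 39.
Next-best assignment: Quispe→Section 11am, Costa→Section 1pm, Kapoor→Section 4pm, Novak→Section 3pm, Delgado→Section 9am = 429 points.
Swapping Kapoor↔Costa (Kapoor→Section 1pm 47 points, Costa→Section 4pm 81 points) loses 50.
No other one-to-one assignment exceeds 436 points.

Maximum total: 436 points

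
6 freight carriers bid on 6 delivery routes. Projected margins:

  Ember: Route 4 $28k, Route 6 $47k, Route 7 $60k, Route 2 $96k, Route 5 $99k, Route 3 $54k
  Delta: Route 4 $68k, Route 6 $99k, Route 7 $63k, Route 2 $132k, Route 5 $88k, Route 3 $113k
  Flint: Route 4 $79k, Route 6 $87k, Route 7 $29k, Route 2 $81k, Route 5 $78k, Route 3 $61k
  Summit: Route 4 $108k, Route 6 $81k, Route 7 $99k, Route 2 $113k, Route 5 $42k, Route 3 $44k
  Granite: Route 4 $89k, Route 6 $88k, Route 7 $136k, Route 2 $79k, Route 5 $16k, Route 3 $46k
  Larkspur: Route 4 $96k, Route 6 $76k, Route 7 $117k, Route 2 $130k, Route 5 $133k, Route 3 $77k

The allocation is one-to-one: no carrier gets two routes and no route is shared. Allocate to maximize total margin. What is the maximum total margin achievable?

This is a one-to-one assignment (maximum-weight bipartite matching).
Optimal: Ember→Route 2 ($96k), Delta→Route 3 ($113k), Flint→Route 6 ($87k), Summit→Route 4 ($108k), Granite→Route 7 ($136k), Larkspur→Route 5 ($133k) — total 96+113+87+108+136+133 = $673k.
Row-greedy (each carrier in turn takes its best remaining route) gives $639k, worse by 34.
Checked against all permutations: $673k is optimal.

Max total: $673k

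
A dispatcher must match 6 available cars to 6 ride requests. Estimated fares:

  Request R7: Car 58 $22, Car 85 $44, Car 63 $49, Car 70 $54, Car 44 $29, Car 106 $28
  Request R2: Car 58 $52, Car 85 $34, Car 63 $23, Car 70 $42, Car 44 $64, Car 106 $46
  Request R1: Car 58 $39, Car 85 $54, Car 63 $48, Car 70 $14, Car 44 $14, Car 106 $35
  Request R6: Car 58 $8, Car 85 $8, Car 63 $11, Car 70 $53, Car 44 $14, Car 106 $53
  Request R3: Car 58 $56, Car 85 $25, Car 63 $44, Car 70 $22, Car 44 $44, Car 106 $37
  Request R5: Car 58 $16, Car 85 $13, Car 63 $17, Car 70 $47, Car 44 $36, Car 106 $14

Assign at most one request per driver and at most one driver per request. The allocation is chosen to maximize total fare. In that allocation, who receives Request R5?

Optimal: Car 58→Request R3 ($56), Car 85→Request R1 ($54), Car 63→Request R7 ($49), Car 70→Request R5 ($47), Car 44→Request R2 ($64), Car 106→Request R6 ($53) — total 56+54+49+47+64+53 = $323.
Max-entry greedy (repeatedly take the single best remaining cell) gives $298, worse by 25.
Swapping Car 85↔Car 58 (Car 85→Request R3 $25, Car 58→Request R1 $39) loses 46.
Checked against all permutations: $323 is optimal.
Car 70's own top request is Request R7 ($54), but forcing Car 70→Request R7 and reassigning the rest optimally gives only $298 — worse by 25.

Car 70 receives Request R5.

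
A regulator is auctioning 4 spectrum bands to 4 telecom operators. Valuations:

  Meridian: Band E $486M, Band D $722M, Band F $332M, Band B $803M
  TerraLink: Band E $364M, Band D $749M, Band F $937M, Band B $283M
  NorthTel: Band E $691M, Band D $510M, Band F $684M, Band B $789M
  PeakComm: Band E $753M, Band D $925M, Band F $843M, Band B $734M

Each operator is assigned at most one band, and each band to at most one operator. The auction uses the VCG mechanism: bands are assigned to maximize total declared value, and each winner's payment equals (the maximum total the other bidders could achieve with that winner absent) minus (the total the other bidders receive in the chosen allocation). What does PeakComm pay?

PeakComm pays $17M.

Efficient allocation: Meridian→Band B ($803M), TerraLink→Band F ($937M), NorthTel→Band E ($691M), PeakComm→Band D ($925M); total welfare W = $3356M.
PeakComm receives Band D at value $925M, so the others get W − 925 = $2431M.
Without PeakComm: best allocation of the remaining 3 bidders over all 4 bands is Meridian→Band D ($722M), TerraLink→Band F ($937M), NorthTel→Band B ($789M), total $2448M.
VCG payment = (others' best without PeakComm) − (others' welfare with PeakComm) = 2448 − 2431 = $17M.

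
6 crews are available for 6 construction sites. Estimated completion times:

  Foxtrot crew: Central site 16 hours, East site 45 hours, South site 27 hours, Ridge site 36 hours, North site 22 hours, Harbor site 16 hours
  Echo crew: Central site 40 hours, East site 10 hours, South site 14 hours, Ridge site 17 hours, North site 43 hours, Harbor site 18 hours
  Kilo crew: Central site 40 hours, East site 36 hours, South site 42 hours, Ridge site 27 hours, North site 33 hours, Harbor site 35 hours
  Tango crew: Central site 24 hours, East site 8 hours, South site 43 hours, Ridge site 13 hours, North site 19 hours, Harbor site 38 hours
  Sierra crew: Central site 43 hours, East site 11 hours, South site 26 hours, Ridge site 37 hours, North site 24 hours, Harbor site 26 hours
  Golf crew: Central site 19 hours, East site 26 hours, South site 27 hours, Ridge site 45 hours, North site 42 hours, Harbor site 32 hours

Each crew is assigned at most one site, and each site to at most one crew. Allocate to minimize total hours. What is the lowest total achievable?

Minimum total: 106 hours

Treat this as an assignment problem: match each crew to one site.
Optimal: Foxtrot crew→Harbor site (16 hours), Echo crew→South site (14 hours), Kilo crew→Ridge site (27 hours), Tango crew→North site (19 hours), Sierra crew→East site (11 hours), Golf crew→Central site (19 hours) — total 16+14+27+19+11+19 = 106 hours.
Column-greedy (each site in turn goes to its cheapest remaining crew) gives 121 hours, worse by 15.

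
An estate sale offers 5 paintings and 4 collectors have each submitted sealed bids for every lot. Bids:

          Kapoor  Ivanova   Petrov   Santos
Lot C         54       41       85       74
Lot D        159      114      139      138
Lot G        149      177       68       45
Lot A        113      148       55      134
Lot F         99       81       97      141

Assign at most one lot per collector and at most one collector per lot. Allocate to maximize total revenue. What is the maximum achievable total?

Optimal: Kapoor→Lot G ($149), Ivanova→Lot A ($148), Petrov→Lot D ($139), Santos→Lot F ($141) — total 149+148+139+141 = $577.
Row-greedy (each collector in turn takes its best remaining lot) gives $567, worse by 10.
Swapping Petrov↔Kapoor (Petrov→Lot G $68, Kapoor→Lot D $159) loses 61.
Checked against all permutations: $577 is optimal.

Max total: $577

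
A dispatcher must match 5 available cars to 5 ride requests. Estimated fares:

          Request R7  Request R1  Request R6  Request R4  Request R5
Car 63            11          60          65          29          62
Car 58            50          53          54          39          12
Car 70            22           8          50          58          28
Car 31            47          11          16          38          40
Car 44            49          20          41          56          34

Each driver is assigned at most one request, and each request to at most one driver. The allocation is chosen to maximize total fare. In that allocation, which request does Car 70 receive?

Car 70 receives Request R6.

Optimal: Car 63→Request R5 ($62), Car 58→Request R1 ($53), Car 70→Request R6 ($50), Car 31→Request R7 ($47), Car 44→Request R4 ($56) — total 62+53+50+47+56 = $268.
Row-greedy (each driver in turn takes its best remaining request) gives $257, worse by 11.
Car 70's own top request is Request R4 ($58), but forcing Car 70→Request R4 and reassigning the rest optimally gives only $265 — worse by 3.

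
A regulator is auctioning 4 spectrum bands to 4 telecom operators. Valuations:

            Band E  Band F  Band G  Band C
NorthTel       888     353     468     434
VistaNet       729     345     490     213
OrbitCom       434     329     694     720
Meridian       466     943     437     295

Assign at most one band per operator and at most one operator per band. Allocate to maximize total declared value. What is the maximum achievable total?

This is a one-to-one assignment (maximum-weight bipartite matching).
Optimal: NorthTel→Band E ($888M), VistaNet→Band G ($490M), OrbitCom→Band C ($720M), Meridian→Band F ($943M) — total 888+490+720+943 = $3041M.
Column-greedy (each band in turn goes to its best remaining operator) gives $2738M, worse by 303.

Maximum total: $3041M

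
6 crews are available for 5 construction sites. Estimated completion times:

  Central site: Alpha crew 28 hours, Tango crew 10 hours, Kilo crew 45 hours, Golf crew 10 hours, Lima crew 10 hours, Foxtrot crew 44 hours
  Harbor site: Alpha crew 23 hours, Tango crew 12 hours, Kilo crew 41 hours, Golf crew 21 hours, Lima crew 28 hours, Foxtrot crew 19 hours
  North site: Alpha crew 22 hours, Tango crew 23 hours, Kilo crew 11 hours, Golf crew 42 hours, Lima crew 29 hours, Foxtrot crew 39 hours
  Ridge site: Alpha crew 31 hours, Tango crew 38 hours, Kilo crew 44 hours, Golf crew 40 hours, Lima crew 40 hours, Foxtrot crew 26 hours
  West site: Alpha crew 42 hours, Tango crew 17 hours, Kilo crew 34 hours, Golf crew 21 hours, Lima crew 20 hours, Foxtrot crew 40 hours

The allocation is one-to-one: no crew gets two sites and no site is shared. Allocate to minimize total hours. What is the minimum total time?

Treat this as an assignment problem: match each crew to one site.
Optimal: Golf crew→Central site (10 hours), Tango crew→Harbor site (12 hours), Kilo crew→North site (11 hours), Foxtrot crew→Ridge site (26 hours), Lima crew→West site (20 hours) — total 10+12+11+26+20 = 79 hours.
Row-greedy (each crew in turn takes its cheapest remaining site) gives 127 hours, worse by 48.
Checked against all permutations: 79 hours is optimal.

Min total: 79 hours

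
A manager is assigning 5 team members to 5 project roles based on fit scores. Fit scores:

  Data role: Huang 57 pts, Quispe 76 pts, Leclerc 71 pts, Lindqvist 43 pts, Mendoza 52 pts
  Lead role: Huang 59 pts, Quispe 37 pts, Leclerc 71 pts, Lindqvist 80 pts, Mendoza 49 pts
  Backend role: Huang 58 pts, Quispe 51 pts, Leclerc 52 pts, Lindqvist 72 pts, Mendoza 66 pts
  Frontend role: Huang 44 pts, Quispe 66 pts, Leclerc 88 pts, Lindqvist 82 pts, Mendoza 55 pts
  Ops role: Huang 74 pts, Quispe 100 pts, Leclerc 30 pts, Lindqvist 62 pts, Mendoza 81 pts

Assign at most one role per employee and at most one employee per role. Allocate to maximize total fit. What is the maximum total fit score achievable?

Maximum total: 391 pts

Optimal: Huang→Data role (57 pts), Quispe→Ops role (100 pts), Leclerc→Frontend role (88 pts), Lindqvist→Lead role (80 pts), Mendoza→Backend role (66 pts) — total 57+100+88+80+66 = 391 pts.
Column-greedy (each role in turn goes to its best remaining employee) gives 384 pts, worse by 7.
Checked against all permutations: 391 pts is optimal.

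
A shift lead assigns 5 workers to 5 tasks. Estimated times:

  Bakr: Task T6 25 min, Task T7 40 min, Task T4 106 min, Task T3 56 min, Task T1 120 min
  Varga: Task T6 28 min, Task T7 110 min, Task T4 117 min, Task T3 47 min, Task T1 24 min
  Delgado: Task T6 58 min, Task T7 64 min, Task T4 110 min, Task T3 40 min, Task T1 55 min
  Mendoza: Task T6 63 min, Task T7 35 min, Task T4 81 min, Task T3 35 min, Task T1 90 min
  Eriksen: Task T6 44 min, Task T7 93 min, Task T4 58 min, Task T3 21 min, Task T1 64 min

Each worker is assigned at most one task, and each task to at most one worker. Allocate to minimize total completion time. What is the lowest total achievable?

Minimum total: 182 min

Optimal: Bakr→Task T6 (25 min), Varga→Task T1 (24 min), Delgado→Task T3 (40 min), Mendoza→Task T7 (35 min), Eriksen→Task T4 (58 min) — total 25+24+40+35+58 = 182 min.
Min-entry greedy (repeatedly take the single cheapest remaining cell) gives 215 min, worse by 33.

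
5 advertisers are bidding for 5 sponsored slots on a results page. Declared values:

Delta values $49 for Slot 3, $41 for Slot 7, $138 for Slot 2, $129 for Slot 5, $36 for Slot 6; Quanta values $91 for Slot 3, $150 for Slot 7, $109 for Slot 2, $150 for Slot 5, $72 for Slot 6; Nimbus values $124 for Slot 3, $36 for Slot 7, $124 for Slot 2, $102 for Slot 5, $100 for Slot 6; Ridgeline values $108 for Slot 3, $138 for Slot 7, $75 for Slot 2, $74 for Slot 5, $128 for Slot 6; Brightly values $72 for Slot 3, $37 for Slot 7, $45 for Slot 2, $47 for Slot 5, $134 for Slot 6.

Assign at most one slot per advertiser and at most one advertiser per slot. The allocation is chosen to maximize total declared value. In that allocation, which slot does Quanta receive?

Optimal: Delta→Slot 2 ($138), Quanta→Slot 5 ($150), Nimbus→Slot 3 ($124), Ridgeline→Slot 7 ($138), Brightly→Slot 6 ($134) — total 138+150+124+138+134 = $684.
Column-greedy (each slot in turn goes to its best remaining advertiser) gives $620, worse by 64.
Swapping Ridgeline↔Quanta (Ridgeline→Slot 5 $74, Quanta→Slot 7 $150) loses 64.
Checked against all permutations: $684 is optimal.
Quanta's own top slot is Slot 7 ($150), but forcing Quanta→Slot 7 and reassigning the rest optimally gives only $645 — worse by 39.

Quanta receives Slot 5.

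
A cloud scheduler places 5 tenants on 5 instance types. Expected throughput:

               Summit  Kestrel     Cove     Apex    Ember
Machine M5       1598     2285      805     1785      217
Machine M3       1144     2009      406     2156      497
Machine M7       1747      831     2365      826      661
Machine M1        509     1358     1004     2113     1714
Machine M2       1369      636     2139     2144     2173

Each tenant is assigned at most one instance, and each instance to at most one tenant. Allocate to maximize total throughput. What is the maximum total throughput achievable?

Treat this as an assignment problem: match each tenant to one instance.
Optimal: Summit→Machine M5 (1598 ops/s), Kestrel→Machine M3 (2009 ops/s), Cove→Machine M7 (2365 ops/s), Apex→Machine M1 (2113 ops/s), Ember→Machine M2 (2173 ops/s) — total 1598+2009+2365+2113+2173 = 10258 ops/s.
Column-greedy (each instance in turn goes to its best remaining tenant) gives 9889 ops/s, worse by 369.
Swapping Ember↔Cove (Ember→Machine M7 661 ops/s, Cove→Machine M2 2139 ops/s) loses 1738.
Every other assignment is strictly worse.

Max total: 10258 ops/s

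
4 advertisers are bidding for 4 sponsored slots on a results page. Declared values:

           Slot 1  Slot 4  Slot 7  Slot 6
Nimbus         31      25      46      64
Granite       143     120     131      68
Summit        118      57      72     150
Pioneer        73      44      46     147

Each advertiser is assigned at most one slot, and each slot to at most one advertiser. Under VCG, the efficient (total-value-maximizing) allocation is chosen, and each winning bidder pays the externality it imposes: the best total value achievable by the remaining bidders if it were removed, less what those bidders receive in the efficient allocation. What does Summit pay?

Efficient allocation: Nimbus→Slot 7 ($46), Granite→Slot 4 ($120), Summit→Slot 1 ($118), Pioneer→Slot 6 ($147); total welfare W = $431.
Summit receives Slot 1 at value $118, so the others get W − 118 = $313.
Without Summit: best allocation of the remaining 3 bidders over all 4 slots is Nimbus→Slot 7 ($46), Granite→Slot 1 ($143), Pioneer→Slot 6 ($147), total $336.
VCG payment = (others' best without Summit) − (others' welfare with Summit) = 336 − 313 = $23.

Summit pays $23.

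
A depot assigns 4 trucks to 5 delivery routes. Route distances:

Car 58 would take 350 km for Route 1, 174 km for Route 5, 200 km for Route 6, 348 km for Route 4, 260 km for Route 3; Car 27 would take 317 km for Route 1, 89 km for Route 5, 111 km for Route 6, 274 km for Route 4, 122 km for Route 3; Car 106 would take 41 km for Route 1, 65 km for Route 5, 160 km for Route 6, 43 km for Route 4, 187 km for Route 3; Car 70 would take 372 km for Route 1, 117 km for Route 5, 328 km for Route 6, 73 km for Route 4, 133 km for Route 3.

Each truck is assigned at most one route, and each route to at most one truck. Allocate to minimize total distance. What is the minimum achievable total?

Min total: 399 km

Optimal: Car 58→Route 5 (174 km), Car 27→Route 6 (111 km), Car 106→Route 1 (41 km), Car 70→Route 4 (73 km) — total 174+111+41+73 = 399 km.
Column-greedy (each route in turn goes to its cheapest remaining truck) gives 403 km, worse by 4.
Checked against all permutations: 399 km is optimal.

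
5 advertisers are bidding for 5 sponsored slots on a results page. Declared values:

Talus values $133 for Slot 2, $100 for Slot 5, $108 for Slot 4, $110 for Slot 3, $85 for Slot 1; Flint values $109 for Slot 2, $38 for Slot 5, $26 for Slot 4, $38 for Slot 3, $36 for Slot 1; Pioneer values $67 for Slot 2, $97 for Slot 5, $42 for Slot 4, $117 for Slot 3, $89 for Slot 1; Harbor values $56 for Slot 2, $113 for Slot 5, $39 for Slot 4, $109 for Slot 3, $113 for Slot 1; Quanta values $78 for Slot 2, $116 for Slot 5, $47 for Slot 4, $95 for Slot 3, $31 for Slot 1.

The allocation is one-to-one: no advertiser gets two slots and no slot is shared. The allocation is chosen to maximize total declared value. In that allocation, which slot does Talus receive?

Talus receives Slot 4.

Optimal: Talus→Slot 4 ($108), Flint→Slot 2 ($109), Pioneer→Slot 3 ($117), Harbor→Slot 1 ($113), Quanta→Slot 5 ($116) — total 108+109+117+113+116 = $563.
Row-greedy (each advertiser in turn takes its best remaining slot) gives $448, worse by 115.
No other one-to-one assignment exceeds $563.
Talus's own top slot is Slot 2 ($133), but forcing Talus→Slot 2 and reassigning the rest optimally gives only $505 — worse by 58.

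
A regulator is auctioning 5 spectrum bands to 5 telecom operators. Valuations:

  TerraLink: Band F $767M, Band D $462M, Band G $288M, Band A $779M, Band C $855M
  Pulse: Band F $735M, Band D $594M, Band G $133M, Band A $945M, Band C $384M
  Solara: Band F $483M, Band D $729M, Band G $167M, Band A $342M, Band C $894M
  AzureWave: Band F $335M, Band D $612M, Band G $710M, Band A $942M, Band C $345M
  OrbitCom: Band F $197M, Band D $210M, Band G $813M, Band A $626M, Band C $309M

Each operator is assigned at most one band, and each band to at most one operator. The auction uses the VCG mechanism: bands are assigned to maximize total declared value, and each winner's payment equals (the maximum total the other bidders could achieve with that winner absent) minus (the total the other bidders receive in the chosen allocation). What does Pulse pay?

Efficient allocation: TerraLink→Band C ($855M), Pulse→Band F ($735M), Solara→Band D ($729M), AzureWave→Band A ($942M), OrbitCom→Band G ($813M); total welfare W = $4074M.
Pulse receives Band F at value $735M, so the others get W − 735 = $3339M.
Without Pulse: best allocation of the remaining 4 bidders over all 5 bands is TerraLink→Band F ($767M), Solara→Band C ($894M), AzureWave→Band A ($942M), OrbitCom→Band G ($813M), total $3416M.
VCG payment = (others' best without Pulse) − (others' welfare with Pulse) = 3416 − 3339 = $77M.

Pulse pays $77M.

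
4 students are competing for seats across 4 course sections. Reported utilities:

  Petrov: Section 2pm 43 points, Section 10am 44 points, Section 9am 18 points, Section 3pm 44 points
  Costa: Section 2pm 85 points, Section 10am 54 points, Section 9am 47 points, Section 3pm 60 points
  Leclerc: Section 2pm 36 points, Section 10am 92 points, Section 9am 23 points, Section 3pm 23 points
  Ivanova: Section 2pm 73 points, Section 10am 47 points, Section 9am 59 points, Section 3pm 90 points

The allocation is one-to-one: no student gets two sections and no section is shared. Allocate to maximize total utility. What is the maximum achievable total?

Optimal: Petrov→Section 9am (18 points), Costa→Section 2pm (85 points), Leclerc→Section 10am (92 points), Ivanova→Section 3pm (90 points) — total 18+85+92+90 = 285 points.
Column-greedy (each section in turn goes to its best remaining student) gives 280 points, worse by 5.

Max total: 285 points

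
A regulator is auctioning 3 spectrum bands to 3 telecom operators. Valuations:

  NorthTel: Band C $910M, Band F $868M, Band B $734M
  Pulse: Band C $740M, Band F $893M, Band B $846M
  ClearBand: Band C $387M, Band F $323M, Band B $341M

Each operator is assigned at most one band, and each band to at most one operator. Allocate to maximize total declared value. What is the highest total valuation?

Maximum total: $2144M

This is the linear assignment problem.
Optimal: NorthTel→Band C ($910M), Pulse→Band F ($893M), ClearBand→Band B ($341M) — total 910+893+341 = $2144M.
Next-best assignment: NorthTel→Band F, Pulse→Band B, ClearBand→Band C = $2101M.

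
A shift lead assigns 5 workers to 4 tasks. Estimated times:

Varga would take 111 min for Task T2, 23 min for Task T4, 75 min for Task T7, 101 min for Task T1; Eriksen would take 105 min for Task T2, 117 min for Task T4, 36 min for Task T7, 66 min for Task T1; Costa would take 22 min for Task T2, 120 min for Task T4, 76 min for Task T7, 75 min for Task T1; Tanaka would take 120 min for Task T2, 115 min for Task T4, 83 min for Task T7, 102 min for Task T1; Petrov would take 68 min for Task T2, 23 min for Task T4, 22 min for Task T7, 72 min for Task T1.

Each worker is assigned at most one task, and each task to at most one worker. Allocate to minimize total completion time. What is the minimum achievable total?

Minimum total: 133 min

Optimal: Costa→Task T2 (22 min), Varga→Task T4 (23 min), Petrov→Task T7 (22 min), Eriksen→Task T1 (66 min) — total 22+23+22+66 = 133 min.
Row-greedy (each worker in turn takes its cheapest remaining task) gives 183 min, worse by 50.
Next-best assignment: Costa→Task T2, Varga→Task T4, Eriksen→Task T7, Petrov→Task T1 = 153 min.
Every other assignment is strictly worse.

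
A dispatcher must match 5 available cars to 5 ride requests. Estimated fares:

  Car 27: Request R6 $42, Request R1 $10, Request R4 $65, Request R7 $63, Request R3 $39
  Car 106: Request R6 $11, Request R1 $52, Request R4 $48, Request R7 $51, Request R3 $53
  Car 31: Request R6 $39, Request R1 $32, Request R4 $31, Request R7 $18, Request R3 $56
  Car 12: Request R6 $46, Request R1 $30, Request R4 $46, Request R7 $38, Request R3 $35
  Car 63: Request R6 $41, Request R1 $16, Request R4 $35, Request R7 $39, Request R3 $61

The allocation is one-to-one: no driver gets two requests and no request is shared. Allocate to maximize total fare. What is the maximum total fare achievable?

Optimal: Car 27→Request R7 ($63), Car 106→Request R1 ($52), Car 31→Request R6 ($39), Car 12→Request R4 ($46), Car 63→Request R3 ($61) — total 63+52+39+46+61 = $261.
Every other assignment is strictly worse.

Max total: $261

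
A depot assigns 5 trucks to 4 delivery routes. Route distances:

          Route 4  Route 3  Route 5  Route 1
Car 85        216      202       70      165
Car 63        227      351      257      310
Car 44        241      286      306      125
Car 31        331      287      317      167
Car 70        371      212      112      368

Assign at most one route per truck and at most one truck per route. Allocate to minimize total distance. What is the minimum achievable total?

Optimal: Car 63→Route 4 (227 km), Car 70→Route 3 (212 km), Car 85→Route 5 (70 km), Car 44→Route 1 (125 km) — total 227+212+70+125 = 634 km.
Column-greedy (each route in turn goes to its cheapest remaining truck) gives 810 km, worse by 176.

Minimum total: 634 km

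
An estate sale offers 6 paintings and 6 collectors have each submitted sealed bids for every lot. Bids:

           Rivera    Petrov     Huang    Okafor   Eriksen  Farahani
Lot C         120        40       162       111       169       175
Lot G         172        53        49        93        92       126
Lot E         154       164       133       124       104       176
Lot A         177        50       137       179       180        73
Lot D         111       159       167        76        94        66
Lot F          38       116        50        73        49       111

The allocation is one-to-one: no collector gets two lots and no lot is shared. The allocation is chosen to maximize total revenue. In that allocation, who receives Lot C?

This is the linear assignment problem.
Optimal: Rivera→Lot G ($172), Petrov→Lot F ($116), Huang→Lot D ($167), Okafor→Lot A ($179), Eriksen→Lot C ($169), Farahani→Lot E ($176) — total 172+116+167+179+169+176 = $979.
Row-greedy (each collector in turn takes its best remaining lot) gives $822, worse by 157.
Next-best assignment: Rivera→Lot G, Petrov→Lot E, Huang→Lot D, Okafor→Lot A, Eriksen→Lot C, Farahani→Lot F = $962.
Eriksen's own top lot is Lot A ($180), but forcing Eriksen→Lot A and reassigning the rest optimally gives only $934 — worse by 45.

Eriksen receives Lot C.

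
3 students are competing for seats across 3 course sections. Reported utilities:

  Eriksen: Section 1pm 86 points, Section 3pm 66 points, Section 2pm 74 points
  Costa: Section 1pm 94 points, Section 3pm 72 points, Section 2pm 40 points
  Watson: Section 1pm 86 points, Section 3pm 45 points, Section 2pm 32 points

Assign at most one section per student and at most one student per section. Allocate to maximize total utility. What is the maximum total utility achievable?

Optimal: Eriksen→Section 2pm (74 points), Costa→Section 3pm (72 points), Watson→Section 1pm (86 points) — total 74+72+86 = 232 points.
Next-best assignment: Eriksen→Section 2pm, Costa→Section 1pm, Watson→Section 3pm = 213 points.
No other one-to-one assignment exceeds 232 points.

Maximum total: 232 points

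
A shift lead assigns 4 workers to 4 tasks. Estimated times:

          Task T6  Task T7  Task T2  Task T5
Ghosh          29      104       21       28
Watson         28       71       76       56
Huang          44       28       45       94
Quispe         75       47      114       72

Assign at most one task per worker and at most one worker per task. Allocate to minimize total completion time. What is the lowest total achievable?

Minimum total: 148 min

Treat this as an assignment problem: match each worker to one task.
Optimal: Ghosh→Task T5 (28 min), Watson→Task T6 (28 min), Huang→Task T2 (45 min), Quispe→Task T7 (47 min) — total 28+28+45+47 = 148 min.
Min-entry greedy (repeatedly take the single cheapest remaining cell) gives 149 min, worse by 1.
Next-best assignment: Ghosh→Task T2, Watson→Task T6, Huang→Task T7, Quispe→Task T5 = 149 min.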